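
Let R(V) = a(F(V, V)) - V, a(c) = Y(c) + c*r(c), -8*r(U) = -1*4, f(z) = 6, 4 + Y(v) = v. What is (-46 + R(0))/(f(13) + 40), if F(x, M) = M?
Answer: -25/23 ≈ -1.0870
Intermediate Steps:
Y(v) = -4 + v
r(U) = ½ (r(U) = -(-1)*4/8 = -⅛*(-4) = ½)
a(c) = -4 + 3*c/2 (a(c) = (-4 + c) + c*(½) = (-4 + c) + c/2 = -4 + 3*c/2)
R(V) = -4 + V/2 (R(V) = (-4 + 3*V/2) - V = -4 + V/2)
(-46 + R(0))/(f(13) + 40) = (-46 + (-4 + (½)*0))/(6 + 40) = (-46 + (-4 + 0))/46 = (-46 - 4)/46 = (1/46)*(-50) = -25/23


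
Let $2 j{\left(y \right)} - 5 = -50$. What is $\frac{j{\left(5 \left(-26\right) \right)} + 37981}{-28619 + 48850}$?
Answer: $\frac{75917}{40462} \approx 1.8763$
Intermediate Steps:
$j{\left(y \right)} = - \frac{45}{2}$ ($j{\left(y \right)} = \frac{5}{2} + \frac{1}{2} \left(-50\right) = \frac{5}{2} - 25 = - \frac{45}{2}$)
$\frac{j{\left(5 \left(-26\right) \right)} + 37981}{-28619 + 48850} = \frac{- \frac{45}{2} + 37981}{-28619 + 48850} = \frac{75917}{2 \cdot 20231} = \frac{75917}{2} \cdot \frac{1}{20231} = \frac{75917}{40462}$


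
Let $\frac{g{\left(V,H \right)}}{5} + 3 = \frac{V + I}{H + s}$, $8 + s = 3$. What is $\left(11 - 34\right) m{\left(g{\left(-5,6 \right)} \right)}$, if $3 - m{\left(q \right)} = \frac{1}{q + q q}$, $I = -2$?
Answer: $- \frac{169027}{2450} \approx -68.991$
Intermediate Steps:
$s = -5$ ($s = -8 + 3 = -5$)
$g{\left(V,H \right)} = -15 + \frac{5 \left(-2 + V\right)}{-5 + H}$ ($g{\left(V,H \right)} = -15 + 5 \frac{V - 2}{H - 5} = -15 + 5 \frac{-2 + V}{-5 + H} = -15 + \frac{5 \left(-2 + V\right)}{-5 + H}$)
$m{\left(q \right)} = 3 - \frac{1}{q + q^{2}}$ ($m{\left(q \right)} = 3 - \frac{1}{q + q q} = 3 - \frac{1}{q + q^{2}}$)
$\left(11 - 34\right) m{\left(g{\left(-5,6 \right)} \right)} = \left(11 - 34\right) \frac{-1 + 3 \frac{5 \left(13 - 5 - 18\right)}{-5 + 6} + 3 \left(\frac{5 \left(13 - 5 - 18\right)}{-5 + 6}\right)^{2}}{\frac{5 \left(13 - 5 - 18\right)}{-5 + 6} \left(1 + \frac{5 \left(13 - 5 - 18\right)}{-5 + 6}\right)} = - 23 \frac{-1 + 3 \frac{5 \left(13 - 5 - 18\right)}{1} + 3 \left(\frac{5 \left(13 - 5 - 18\right)}{1}\right)^{2}}{\frac{5 \left(13 - 5 - 18\right)}{1} \left(1 + \frac{5 \left(13 - 5 - 18\right)}{1}\right)} = - 23 \frac{-1 + 3 \cdot 5 \cdot 1 \left(-10\right) + 3 \left(5 \cdot 1 \left(-10\right)\right)^{2}}{5 \cdot 1 \left(-10\right) \left(1 + 5 \cdot 1 \left(-10\right)\right)} = - 23 \frac{-1 + 3 \left(-50\right) + 3 \left(-50\right)^{2}}{\left(-50\right) \left(1 - 50\right)} = - 23 \left(- \frac{-1 - 150 + 3 \cdot 2500}{50 \left(-49\right)}\right) = - 23 \left(\left(- \frac{1}{50}\right) \left(- \frac{1}{49}\right) \left(-1 - 150 + 7500\right)\right) = - 23 \left(\left(- \frac{1}{50}\right) \left(- \frac{1}{49}\right) 7349\right) = \left(-23\right) \frac{7349}{2450} = - \frac{169027}{2450}$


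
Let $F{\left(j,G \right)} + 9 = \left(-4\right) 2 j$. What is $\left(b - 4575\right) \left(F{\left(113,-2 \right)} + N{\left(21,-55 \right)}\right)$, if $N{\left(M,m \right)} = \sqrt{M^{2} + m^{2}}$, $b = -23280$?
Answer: $25431615 - 27855 \sqrt{3466} \approx 2.3792 \cdot 10^{7}$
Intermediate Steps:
$F{\left(j,G \right)} = -9 - 8 j$ ($F{\left(j,G \right)} = -9 + \left(-4\right) 2 j = -9 - 8 j$)
$\left(b - 4575\right) \left(F{\left(113,-2 \right)} + N{\left(21,-55 \right)}\right) = \left(-23280 - 4575\right) \left(\left(-9 - 904\right) + \sqrt{21^{2} + \left(-55\right)^{2}}\right) = - 27855 \left(\left(-9 - 904\right) + \sqrt{441 + 3025}\right) = - 27855 \left(-913 + \sqrt{3466}\right) = 25431615 - 27855 \sqrt{3466}$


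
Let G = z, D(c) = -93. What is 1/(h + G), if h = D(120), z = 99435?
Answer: 1/99342 ≈ 1.0066e-5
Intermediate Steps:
G = 99435
h = -93
1/(h + G) = 1/(-93 + 99435) = 1/99342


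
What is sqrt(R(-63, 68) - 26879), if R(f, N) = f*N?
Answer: I*sqrt(31163) ≈ 176.53*I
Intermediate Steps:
R(f, N) = N*f
sqrt(R(-63, 68) - 26879) = sqrt(68*(-63) - 26879) = sqrt(-4284 - 26879) = sqrt(-31163) = I*sqrt(31163)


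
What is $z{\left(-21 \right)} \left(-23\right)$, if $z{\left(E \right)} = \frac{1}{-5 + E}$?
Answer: $\frac{23}{26} \approx 0.88461$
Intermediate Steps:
$z{\left(-21 \right)} \left(-23\right) = \frac{1}{-5 - 21} \left(-23\right) = \frac{1}{-26} \left(-23\right) = \left(- \frac{1}{26}\right) \left(-23\right) = \frac{23}{26}$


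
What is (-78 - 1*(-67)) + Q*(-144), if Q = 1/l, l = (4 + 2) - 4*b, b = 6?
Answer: -3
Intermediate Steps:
l = -18 (l = (4 + 2) - 4*6 = 6 - 24 = -18)
Q = -1/18 (Q = 1/(-18) = -1/18 ≈ -0.055556)
(-78 - 1*(-67)) + Q*(-144) = (-78 - 1*(-67)) - 1/18*(-144) = (-78 + 67) + 8 = -11 + 8 = -3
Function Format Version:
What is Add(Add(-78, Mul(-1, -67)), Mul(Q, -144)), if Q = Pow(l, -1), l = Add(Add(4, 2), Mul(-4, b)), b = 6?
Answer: -3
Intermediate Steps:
l = -18 (l = Add(Add(4, 2), Mul(-4, 6)) = Add(6, -24) = -18)
Q = Rational(-1, 18) (Q = Pow(-18, -1) = Rational(-1, 18) ≈ -0.055556)
Add(Add(-78, Mul(-1, -67)), Mul(Q, -144)) = Add(Add(-78, Mul(-1, -67)), Mul(Rational(-1, 18), -144)) = Add(Add(-78, 67), 8) = Add(-11, 8) = -3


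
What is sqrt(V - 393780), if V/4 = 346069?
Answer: 4*sqrt(61906) ≈ 995.24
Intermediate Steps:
V = 1384276 (V = 4*346069 = 1384276)
sqrt(V - 393780) = sqrt(1384276 - 393780) = sqrt(990496) = 4*sqrt(61906)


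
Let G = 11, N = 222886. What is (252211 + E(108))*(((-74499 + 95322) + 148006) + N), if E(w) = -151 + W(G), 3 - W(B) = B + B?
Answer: 98728240315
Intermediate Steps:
W(B) = 3 - 2*B (W(B) = 3 - (B + B) = 3 - 2*B)
E(w) = -170 (E(w) = -151 + (3 - 2*11) = -151 + (3 - 22) = -151 - 19 = -170)
(252211 + E(108))*(((-74499 + 95322) + 148006) + N) = (252211 - 170)*(((-74499 + 95322) + 148006) + 222886) = 252041*((20823 + 148006) + 222886) = 252041*(168829 + 222886) = 252041*391715 = 98728240315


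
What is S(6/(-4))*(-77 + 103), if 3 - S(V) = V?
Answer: 117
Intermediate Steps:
S(V) = 3 - V
S(6/(-4))*(-77 + 103) = (3 - 6/(-4))*(-77 + 103) = (3 - 6*(-1)/4)*26 = (3 - 1*(-3/2))*26 = (3 + 3/2)*26 = (9/2)*26 = 117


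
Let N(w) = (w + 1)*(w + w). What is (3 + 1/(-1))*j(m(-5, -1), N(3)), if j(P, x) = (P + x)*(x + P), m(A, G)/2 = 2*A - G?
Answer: 72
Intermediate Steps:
m(A, G) = -2*G + 4*A (m(A, G) = 2*(2*A - G) = 2*(-G + 2*A) = -2*G + 4*A)
N(w) = 2*w*(1 + w) (N(w) = (1 + w)*(2*w) = 2*w*(1 + w))
j(P, x) = (P + x)² (j(P, x) = (P + x)*(P + x) = (P + x)²)
(3 + 1/(-1))*j(m(-5, -1), N(3)) = (3 + 1/(-1))*((-2*(-1) + 4*(-5)) + 2*3*(1 + 3))² = (3 - 1)*((2 - 20) + 2*3*4)² = 2*(-18 + 24)² = 2*6² = 2*36 = 72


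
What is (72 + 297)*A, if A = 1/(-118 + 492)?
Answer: 369/374 ≈ 0.98663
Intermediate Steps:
A = 1/374 ≈ 0.0026738
(72 + 297)*A = (72 + 297)*(1/374) = 369*(1/374) = 369/374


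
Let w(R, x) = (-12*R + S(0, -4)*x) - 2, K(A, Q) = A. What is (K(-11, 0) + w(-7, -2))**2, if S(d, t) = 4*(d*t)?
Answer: 5041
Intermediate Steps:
S(d, t) = 4*d*t
w(R, x) = -2 - 12*R (w(R, x) = (-12*R + (4*0*(-4))*x) - 2 = (-12*R + 0*x) - 2 = (-12*R + 0) - 2 = -12*R - 2 = -2 - 12*R)
(K(-11, 0) + w(-7, -2))**2 = (-11 + (-2 - 12*(-7)))**2 = (-11 + (-2 + 84))**2 = (-11 + 82)**2 = 71**2 = 5041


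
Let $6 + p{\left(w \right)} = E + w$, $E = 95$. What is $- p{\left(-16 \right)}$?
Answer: $-73$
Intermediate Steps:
$p{\left(w \right)} = 89 + w$ ($p{\left(w \right)} = -6 + \left(95 + w\right) = 89 + w$)
$- p{\left(-16 \right)} = - (89 - 16) = \left(-1\right) 73 = -73$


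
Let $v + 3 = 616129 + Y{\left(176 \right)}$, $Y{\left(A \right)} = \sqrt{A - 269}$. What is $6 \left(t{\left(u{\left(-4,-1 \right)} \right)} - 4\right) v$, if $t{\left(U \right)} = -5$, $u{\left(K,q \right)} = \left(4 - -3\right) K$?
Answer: $-33270804 - 54 i \sqrt{93} \approx -3.3271 \cdot 10^{7} - 520.76 i$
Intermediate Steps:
$u{\left(K,q \right)} = 7 K$ ($u{\left(K,q \right)} = \left(4 + 3\right) K = 7 K$)
$Y{\left(A \right)} = \sqrt{-269 + A}$
$v = 616126 + i \sqrt{93}$ ($v = -3 + \left(616129 + \sqrt{-269 + 176}\right) = -3 + \left(616129 + \sqrt{-93}\right) = -3 + \left(616129 + i \sqrt{93}\right) = 616126 + i \sqrt{93} \approx 6.1613 \cdot 10^{5} + 9.6436 i$)
$6 \left(t{\left(u{\left(-4,-1 \right)} \right)} - 4\right) v = 6 \left(-5 - 4\right) \left(616126 + i \sqrt{93}\right) = 6 \left(-9\right) \left(616126 + i \sqrt{93}\right) = - 54 \left(616126 + i \sqrt{93}\right) = -33270804 - 54 i \sqrt{93}$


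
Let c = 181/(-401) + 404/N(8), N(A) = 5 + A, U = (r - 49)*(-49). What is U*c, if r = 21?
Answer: 219041172/5213 ≈ 42018.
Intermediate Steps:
U = 1372 (U = (21 - 49)*(-49) = -28*(-49) = 1372)
c = 159651/5213 (c = 181/(-401) + 404/(5 + 8) = 181*(-1/401) + 404/13 = -181/401 + 404*(1/13) = -181/401 + 404/13 = 159651/5213 ≈ 30.626)
U*c = 1372*(159651/5213) = 219041172/5213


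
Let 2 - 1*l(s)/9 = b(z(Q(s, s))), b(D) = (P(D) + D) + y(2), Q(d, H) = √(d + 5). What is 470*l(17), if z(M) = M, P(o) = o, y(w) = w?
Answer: -8460*√22 ≈ -39681.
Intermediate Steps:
Q(d, H) = √(5 + d)
b(D) = 2 + 2*D (b(D) = (D + D) + 2 = 2*D + 2 = 2 + 2*D)
l(s) = -18*√(5 + s) (l(s) = 18 - 9*(2 + 2*√(5 + s)) = 18 + (-18 - 18*√(5 + s)) = -18*√(5 + s))
470*l(17) = 470*(-18*√(5 + 17)) = 470*(-18*√22) = -8460*√22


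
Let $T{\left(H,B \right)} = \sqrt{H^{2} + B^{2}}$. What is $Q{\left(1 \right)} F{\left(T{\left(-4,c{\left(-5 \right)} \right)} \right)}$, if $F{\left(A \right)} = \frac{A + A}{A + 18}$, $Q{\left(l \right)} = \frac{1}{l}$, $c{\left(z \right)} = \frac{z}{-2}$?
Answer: $- \frac{178}{1207} + \frac{72 \sqrt{89}}{1207} \approx 0.41528$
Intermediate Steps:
$c{\left(z \right)} = - \frac{z}{2}$ ($c{\left(z \right)} = z \left(- \frac{1}{2}\right) = - \frac{z}{2}$)
$T{\left(H,B \right)} = \sqrt{B^{2} + H^{2}}$
$F{\left(A \right)} = \frac{2 A}{18 + A}$
$Q{\left(1 \right)} F{\left(T{\left(-4,c{\left(-5 \right)} \right)} \right)} = \frac{2 \sqrt{\left(\left(- \frac{1}{2}\right) \left(-5\right)\right)^{2} + \left(-4\right)^{2}} \frac{1}{18 + \sqrt{\left(\left(- \frac{1}{2}\right) \left(-5\right)\right)^{2} + \left(-4\right)^{2}}}}{1} = 1 \frac{2 \sqrt{\left(\frac{5}{2}\right)^{2} + 16}}{18 + \sqrt{\left(\frac{5}{2}\right)^{2} + 16}} = 1 \frac{2 \sqrt{\frac{25}{4} + 16}}{18 + \sqrt{\frac{25}{4} + 16}} = 1 \frac{2 \sqrt{\frac{89}{4}}}{18 + \sqrt{\frac{89}{4}}} = 1 \frac{2 \frac{\sqrt{89}}{2}}{18 + \frac{\sqrt{89}}{2}} = 1 \frac{\sqrt{89}}{18 + \frac{\sqrt{89}}{2}} = \frac{\sqrt{89}}{18 + \frac{\sqrt{89}}{2}}$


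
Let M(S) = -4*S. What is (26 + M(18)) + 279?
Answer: 233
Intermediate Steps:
(26 + M(18)) + 279 = (26 - 4*18) + 279 = (26 - 72) + 279 = -46 + 279 = 233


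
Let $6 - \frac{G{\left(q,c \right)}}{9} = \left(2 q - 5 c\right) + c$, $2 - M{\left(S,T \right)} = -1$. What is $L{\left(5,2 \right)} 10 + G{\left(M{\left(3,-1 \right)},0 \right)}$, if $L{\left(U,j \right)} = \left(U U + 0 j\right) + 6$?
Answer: $310$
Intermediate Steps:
$M{\left(S,T \right)} = 3$ ($M{\left(S,T \right)} = 2 - -1 = 2 + 1 = 3$)
$G{\left(q,c \right)} = 54 - 18 q + 36 c$ ($G{\left(q,c \right)} = 54 - 9 \left(\left(2 q - 5 c\right) + c\right) = 54 - 9 \left(\left(- 5 c + 2 q\right) + c\right) = 54 - 9 \left(- 4 c + 2 q\right) = 54 + \left(- 18 q + 36 c\right) = 54 - 18 q + 36 c$)
$L{\left(U,j \right)} = 6 + U^{2}$ ($L{\left(U,j \right)} = \left(U^{2} + 0\right) + 6 = U^{2} + 6 = 6 + U^{2}$)
$L{\left(5,2 \right)} 10 + G{\left(M{\left(3,-1 \right)},0 \right)} = \left(6 + 5^{2}\right) 10 + \left(54 - 54 + 36 \cdot 0\right) = \left(6 + 25\right) 10 + \left(54 - 54 + 0\right) = 31 \cdot 10 + 0 = 310 + 0 = 310$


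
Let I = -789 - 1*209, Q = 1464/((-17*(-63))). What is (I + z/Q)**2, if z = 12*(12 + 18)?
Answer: 2008204969/3721 ≈ 5.3970e+5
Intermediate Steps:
z = 360 (z = 12*30 = 360)
Q = 488/357 (Q = 1464/1071 = 1464*(1/1071) = 488/357 ≈ 1.3669)
I = -998 (I = -789 - 209 = -998)
(I + z/Q)**2 = (-998 + 360/(488/357))**2 = (-998 + 360*(357/488))**2 = (-998 + 16065/61)**2 = (-44813/61)**2 = 2008204969/3721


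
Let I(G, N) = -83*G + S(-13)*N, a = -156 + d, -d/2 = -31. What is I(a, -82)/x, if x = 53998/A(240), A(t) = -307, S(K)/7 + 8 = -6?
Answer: -2431133/26999 ≈ -90.045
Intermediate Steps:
d = 62 (d = -2*(-31) = 62)
S(K) = -98 (S(K) = -56 + 7*(-6) = -56 - 42 = -98)
a = -94 (a = -156 + 62 = -94)
x = -53998/307 (x = 53998/(-307) = 53998*(-1/307) = -53998/307 ≈ -175.89)
I(G, N) = -98*N - 83*G (I(G, N) = -83*G - 98*N = -98*N - 83*G)
I(a, -82)/x = (-98*(-82) - 83*(-94))/(-53998/307) = (8036 + 7802)*(-307/53998) = 15838*(-307/53998) = -2431133/26999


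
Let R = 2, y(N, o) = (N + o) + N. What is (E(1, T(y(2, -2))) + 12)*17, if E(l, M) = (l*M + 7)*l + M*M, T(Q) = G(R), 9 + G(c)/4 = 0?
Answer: 21743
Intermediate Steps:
y(N, o) = o + 2*N
G(c) = -36 (G(c) = -36 + 4*0 = -36 + 0 = -36)
T(Q) = -36
E(l, M) = M² + l*(7 + M*l) (E(l, M) = (M*l + 7)*l + M² = (7 + M*l)*l + M² = l*(7 + M*l) + M² = M² + l*(7 + M*l))
(E(1, T(y(2, -2))) + 12)*17 = (((-36)² + 7*1 - 36*1²) + 12)*17 = ((1296 + 7 - 36*1) + 12)*17 = ((1296 + 7 - 36) + 12)*17 = (1267 + 12)*17 = 1279*17 = 21743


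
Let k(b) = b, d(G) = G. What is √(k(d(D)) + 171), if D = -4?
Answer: √167 ≈ 12.923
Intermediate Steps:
√(k(d(D)) + 171) = √(-4 + 171) = √167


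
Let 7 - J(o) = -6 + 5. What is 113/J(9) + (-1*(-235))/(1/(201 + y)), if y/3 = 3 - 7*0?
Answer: 394913/8 ≈ 49364.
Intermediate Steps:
y = 9 (y = 3*(3 - 7*0) = 3*(3 + 0) = 3*3 = 9)
J(o) = 8 (J(o) = 7 - (-6 + 5) = 7 - 1*(-1) = 7 + 1 = 8)
113/J(9) + (-1*(-235))/(1/(201 + y)) = 113/8 + (-1*(-235))/(1/(201 + 9)) = 113*(⅛) + 235/(1/210) = 113/8 + 235/(1/210) = 113/8 + 235*210 = 113/8 + 49350 = 394913/8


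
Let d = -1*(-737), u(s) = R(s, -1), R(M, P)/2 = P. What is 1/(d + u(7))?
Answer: 1/735 ≈ 0.0013605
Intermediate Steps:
R(M, P) = 2*P
u(s) = -2 (u(s) = 2*(-1) = -2)
d = 737
1/(d + u(7)) = 1/(737 - 2) = 1/735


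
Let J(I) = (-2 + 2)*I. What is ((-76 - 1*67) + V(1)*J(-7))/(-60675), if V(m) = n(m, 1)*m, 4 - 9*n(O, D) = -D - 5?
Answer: 143/60675 ≈ 0.0023568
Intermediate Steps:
n(O, D) = 1 + D/9 (n(O, D) = 4/9 - (-D - 5)/9 = 4/9 - (-5 - D)/9 = 4/9 + (5/9 + D/9) = 1 + D/9)
V(m) = 10*m/9 (V(m) = (1 + (⅑)*1)*m = (1 + ⅑)*m = 10*m/9)
J(I) = 0 (J(I) = 0*I = 0)
((-76 - 1*67) + V(1)*J(-7))/(-60675) = ((-76 - 1*67) + ((10/9)*1)*0)/(-60675) = ((-76 - 67) + (10/9)*0)*(-1/60675) = (-143 + 0)*(-1/60675) = -143*(-1/60675) = 143/60675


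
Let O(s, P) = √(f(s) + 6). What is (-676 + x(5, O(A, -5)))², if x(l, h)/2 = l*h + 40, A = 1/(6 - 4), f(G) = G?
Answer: 355866 - 5960*√26 ≈ 3.2548e+5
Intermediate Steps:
A = ½ (A = 1/2 = ½ ≈ 0.50000)
O(s, P) = √(6 + s) (O(s, P) = √(s + 6) = √(6 + s))
x(l, h) = 80 + 2*h*l (x(l, h) = 2*(l*h + 40) = 2*(h*l + 40) = 2*(40 + h*l) = 80 + 2*h*l)
(-676 + x(5, O(A, -5)))² = (-676 + (80 + 2*√(6 + ½)*5))² = (-676 + (80 + 2*√(13/2)*5))² = (-676 + (80 + 2*(√26/2)*5))² = (-676 + (80 + 5*√26))² = (-596 + 5*√26)²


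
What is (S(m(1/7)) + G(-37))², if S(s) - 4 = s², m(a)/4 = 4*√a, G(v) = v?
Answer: 625/49 ≈ 12.755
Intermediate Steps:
m(a) = 16*√a (m(a) = 4*(4*√a) = 16*√a)
S(s) = 4 + s²
(S(m(1/7)) + G(-37))² = ((4 + (16*√(1/7))²) - 37)² = ((4 + (16*√(⅐))²) - 37)² = ((4 + (16*(√7/7))²) - 37)² = ((4 + (16*√7/7)²) - 37)² = ((4 + 256/7) - 37)² = (284/7 - 37)² = (25/7)² = 625/49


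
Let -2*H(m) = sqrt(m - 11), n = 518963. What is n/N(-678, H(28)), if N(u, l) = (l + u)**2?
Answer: 2075852/(1356 + sqrt(17))**2 ≈ 1.1221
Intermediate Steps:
H(m) = -sqrt(-11 + m)/2 (H(m) = -sqrt(m - 11)/2 = -sqrt(-11 + m)/2)
n/N(-678, H(28)) = 518963/((-sqrt(-11 + 28)/2 - 678)**2) = 518963/((-sqrt(17)/2 - 678)**2) = 518963/((-678 - sqrt(17)/2)**2) = 518963/(-678 - sqrt(17)/2)**2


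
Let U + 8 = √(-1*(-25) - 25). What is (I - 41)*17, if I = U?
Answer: -833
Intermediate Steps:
U = -8 (U = -8 + √(-1*(-25) - 25) = -8 + √(25 - 25) = -8 + √0 = -8 + 0 = -8)
I = -8
(I - 41)*17 = (-8 - 41)*17 = -49*17 = -833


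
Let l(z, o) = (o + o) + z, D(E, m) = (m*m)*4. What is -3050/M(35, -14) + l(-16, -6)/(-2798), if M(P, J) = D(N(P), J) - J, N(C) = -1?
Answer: -2127889/558201 ≈ -3.8120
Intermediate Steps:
D(E, m) = 4*m**2 (D(E, m) = m**2*4 = 4*m**2)
l(z, o) = z + 2*o (l(z, o) = 2*o + z = z + 2*o)
M(P, J) = -J + 4*J**2 (M(P, J) = 4*J**2 - J = -J + 4*J**2)
-3050/M(35, -14) + l(-16, -6)/(-2798) = -3050*(-1/(14*(-1 + 4*(-14)))) + (-16 + 2*(-6))/(-2798) = -3050*(-1/(14*(-1 - 56))) + (-16 - 12)*(-1/2798) = -3050/((-14*(-57))) - 28*(-1/2798) = -3050/798 + 14/1399 = -3050*1/798 + 14/1399 = -1525/399 + 14/1399 = -2127889/558201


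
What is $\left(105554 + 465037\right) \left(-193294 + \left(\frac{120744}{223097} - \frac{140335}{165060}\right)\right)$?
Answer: $- \frac{1841920842068040837}{16700404} \approx -1.1029 \cdot 10^{11}$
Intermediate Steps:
$\left(105554 + 465037\right) \left(-193294 + \left(\frac{120744}{223097} - \frac{140335}{165060}\right)\right) = 570591 \left(-193294 + \left(120744 \cdot \frac{1}{223097} - \frac{28067}{33012}\right)\right) = 570591 \left(-193294 + \left(\frac{120744}{223097} - \frac{28067}{33012}\right)\right) = 570591 \left(-193294 - \frac{325094653}{1052125452}\right) = 570591 \left(- \frac{203369862213541}{1052125452}\right) = - \frac{1841920842068040837}{16700404}$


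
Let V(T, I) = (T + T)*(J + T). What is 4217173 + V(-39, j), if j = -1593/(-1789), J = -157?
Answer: 4232461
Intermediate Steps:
j = 1593/1789 (j = -1593*(-1/1789) = 1593/1789 ≈ 0.89044)
V(T, I) = 2*T*(-157 + T) (V(T, I) = (T + T)*(-157 + T) = (2*T)*(-157 + T) = 2*T*(-157 + T))
4217173 + V(-39, j) = 4217173 + 2*(-39)*(-157 - 39) = 4217173 + 2*(-39)*(-196) = 4217173 + 15288 = 4232461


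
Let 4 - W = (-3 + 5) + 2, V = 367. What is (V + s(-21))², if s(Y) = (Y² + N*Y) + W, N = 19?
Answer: 167281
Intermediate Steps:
W = 0 (W = 4 - ((-3 + 5) + 2) = 4 - (2 + 2) = 4 - 1*4 = 4 - 4 = 0)
s(Y) = Y² + 19*Y (s(Y) = (Y² + 19*Y) + 0 = Y² + 19*Y)
(V + s(-21))² = (367 - 21*(19 - 21))² = (367 - 21*(-2))² = (367 + 42)² = 409² = 167281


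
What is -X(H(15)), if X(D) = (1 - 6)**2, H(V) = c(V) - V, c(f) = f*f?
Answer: -25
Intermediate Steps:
c(f) = f**2
H(V) = V**2 - V
X(D) = 25 (X(D) = (-5)**2 = 25)
-X(H(15)) = -1*25 = -25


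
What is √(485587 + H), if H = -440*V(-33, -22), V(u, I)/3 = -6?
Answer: √493507 ≈ 702.50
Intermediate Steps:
V(u, I) = -18 (V(u, I) = 3*(-6) = -18)
H = 7920 (H = -440*(-18) = 7920)
√(485587 + H) = √(485587 + 7920) = √493507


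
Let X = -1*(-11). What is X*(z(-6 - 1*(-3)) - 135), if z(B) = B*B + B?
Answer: -1419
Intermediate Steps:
z(B) = B + B² (z(B) = B² + B = B + B²)
X = 11
X*(z(-6 - 1*(-3)) - 135) = 11*((-6 - 1*(-3))*(1 + (-6 - 1*(-3))) - 135) = 11*((-6 + 3)*(1 + (-6 + 3)) - 135) = 11*(-3*(1 - 3) - 135) = 11*(-3*(-2) - 135) = 11*(6 - 135) = 11*(-129) = -1419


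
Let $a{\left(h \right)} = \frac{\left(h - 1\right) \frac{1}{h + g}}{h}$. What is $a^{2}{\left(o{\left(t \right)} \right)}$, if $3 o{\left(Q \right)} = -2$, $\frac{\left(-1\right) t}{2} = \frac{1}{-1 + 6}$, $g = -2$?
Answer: $\frac{225}{256} \approx 0.87891$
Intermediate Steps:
$t = - \frac{2}{5}$ ($t = - \frac{2}{-1 + 6} = - \frac{2}{5} \approx -0.4$)
$o{\left(Q \right)} = - \frac{2}{3}$ ($o{\left(Q \right)} = \frac{1}{3} \left(-2\right) = - \frac{2}{3}$)
$a{\left(h \right)} = \frac{-1 + h}{h \left(-2 + h\right)}$ ($a{\left(h \right)} = \frac{\left(h - 1\right) \frac{1}{h - 2}}{h} = \frac{\left(-1 + h\right) \frac{1}{-2 + h}}{h} = \frac{\frac{1}{-2 + h} \left(-1 + h\right)}{h} = \frac{-1 + h}{h \left(-2 + h\right)}$)
$a^{2}{\left(o{\left(t \right)} \right)} = \left(\frac{-1 - \frac{2}{3}}{\left(- \frac{2}{3}\right) \left(-2 - \frac{2}{3}\right)}\right)^{2} = \left(\left(- \frac{3}{2}\right) \frac{1}{- \frac{8}{3}} \left(- \frac{5}{3}\right)\right)^{2} = \left(\left(- \frac{3}{2}\right) \left(- \frac{3}{8}\right) \left(- \frac{5}{3}\right)\right)^{2} = \left(- \frac{15}{16}\right)^{2} = \frac{225}{256}$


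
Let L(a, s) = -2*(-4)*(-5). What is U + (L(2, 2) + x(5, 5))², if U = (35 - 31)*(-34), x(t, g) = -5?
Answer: 1889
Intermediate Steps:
L(a, s) = -40 (L(a, s) = 8*(-5) = -40)
U = -136 (U = 4*(-34) = -136)
U + (L(2, 2) + x(5, 5))² = -136 + (-40 - 5)² = -136 + (-45)² = -136 + 2025 = 1889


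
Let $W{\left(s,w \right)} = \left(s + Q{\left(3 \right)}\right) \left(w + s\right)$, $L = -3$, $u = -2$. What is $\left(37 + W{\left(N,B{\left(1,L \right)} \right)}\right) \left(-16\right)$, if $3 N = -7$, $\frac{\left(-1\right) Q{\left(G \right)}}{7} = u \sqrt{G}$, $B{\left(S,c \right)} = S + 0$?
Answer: $- \frac{5776}{9} + \frac{896 \sqrt{3}}{3} \approx -124.47$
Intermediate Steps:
$B{\left(S,c \right)} = S$
$Q{\left(G \right)} = 14 \sqrt{G}$ ($Q{\left(G \right)} = - 7 \left(- 2 \sqrt{G}\right) = 14 \sqrt{G}$)
$N = - \frac{7}{3}$ ($N = \frac{1}{3} \left(-7\right) = - \frac{7}{3} \approx -2.3333$)
$W{\left(s,w \right)} = \left(s + w\right) \left(s + 14 \sqrt{3}\right)$ ($W{\left(s,w \right)} = \left(s + 14 \sqrt{3}\right) \left(w + s\right) = \left(s + 14 \sqrt{3}\right) \left(s + w\right) = \left(s + w\right) \left(s + 14 \sqrt{3}\right)$)
$\left(37 + W{\left(N,B{\left(1,L \right)} \right)}\right) \left(-16\right) = \left(37 + \left(\left(- \frac{7}{3}\right)^{2} - \frac{7}{3} + 14 \left(- \frac{7}{3}\right) \sqrt{3} + 14 \cdot 1 \sqrt{3}\right)\right) \left(-16\right) = \left(37 + \left(\frac{49}{9} - \frac{7}{3} - \frac{98 \sqrt{3}}{3} + 14 \sqrt{3}\right)\right) \left(-16\right) = \left(37 + \left(\frac{28}{9} - \frac{56 \sqrt{3}}{3}\right)\right) \left(-16\right) = \left(\frac{361}{9} - \frac{56 \sqrt{3}}{3}\right) \left(-16\right) = - \frac{5776}{9} + \frac{896 \sqrt{3}}{3}$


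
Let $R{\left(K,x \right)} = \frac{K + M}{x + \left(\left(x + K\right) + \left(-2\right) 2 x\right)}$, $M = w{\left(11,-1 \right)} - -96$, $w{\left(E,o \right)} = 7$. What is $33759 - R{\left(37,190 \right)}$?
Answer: $\frac{1654211}{49} \approx 33759.0$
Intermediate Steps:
$M = 103$ ($M = 7 - -96 = 7 + 96 = 103$)
$R{\left(K,x \right)} = \frac{103 + K}{K - 2 x}$ ($R{\left(K,x \right)} = \frac{K + 103}{x + \left(\left(x + K\right) + \left(-2\right) 2 x\right)} = \frac{103 + K}{x + \left(\left(K + x\right) - 4 x\right)} = \frac{103 + K}{x + \left(K - 3 x\right)} = \frac{103 + K}{K - 2 x}$)
$33759 - R{\left(37,190 \right)} = 33759 - \frac{103 + 37}{37 - 380} = 33759 - \frac{1}{37 - 380} \cdot 140 = 33759 - \frac{1}{-343} \cdot 140 = 33759 - \left(- \frac{1}{343}\right) 140 = 33759 - - \frac{20}{49} = 33759 + \frac{20}{49} = \frac{1654211}{49}$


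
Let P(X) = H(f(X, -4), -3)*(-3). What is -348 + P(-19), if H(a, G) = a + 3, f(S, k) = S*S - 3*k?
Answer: -1476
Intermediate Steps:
f(S, k) = S² - 3*k
H(a, G) = 3 + a
P(X) = -45 - 3*X² (P(X) = (3 + (X² - 3*(-4)))*(-3) = (3 + (X² + 12))*(-3) = (3 + (12 + X²))*(-3) = (15 + X²)*(-3) = -45 - 3*X²)
-348 + P(-19) = -348 + (-45 - 3*(-19)²) = -348 + (-45 - 3*361) = -348 + (-45 - 1083) = -348 - 1128 = -1476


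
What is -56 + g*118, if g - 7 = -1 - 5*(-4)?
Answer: 3012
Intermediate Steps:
g = 26 (g = 7 + (-1 - 5*(-4)) = 7 + (-1 + 20) = 7 + 19 = 26)
-56 + g*118 = -56 + 26*118 = -56 + 3068 = 3012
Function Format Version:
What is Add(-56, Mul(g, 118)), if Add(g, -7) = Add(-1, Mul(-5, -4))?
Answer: 3012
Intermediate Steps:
g = 26 (g = Add(7, Add(-1, Mul(-5, -4))) = Add(7, Add(-1, 20)) = Add(7, 19) = 26)
Add(-56, Mul(g, 118)) = Add(-56, Mul(26, 118)) = Add(-56, 3068) = 3012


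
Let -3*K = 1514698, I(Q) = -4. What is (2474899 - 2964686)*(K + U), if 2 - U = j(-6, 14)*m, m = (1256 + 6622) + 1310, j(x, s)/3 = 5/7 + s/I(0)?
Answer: 4403356555450/21 ≈ 2.0968e+11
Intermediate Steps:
j(x, s) = 15/7 - 3*s/4 (j(x, s) = 3*(5/7 + s/(-4)) = 3*(5*(1/7) + s*(-1/4)) = 3*(5/7 - s/4) = 15/7 - 3*s/4)
K = -1514698/3 (K = -1/3*1514698 = -1514698/3 ≈ -5.0490e+5)
m = 9188 (m = 7878 + 1310 = 9188)
U = 537512/7 (U = 2 - (15/7 - 3/4*14)*9188 = 2 - (15/7 - 21/2)*9188 = 2 - (-117)*9188/14 = 2 - 1*(-537498/7) = 2 + 537498/7 = 537512/7 ≈ 76787.)
(2474899 - 2964686)*(K + U) = (2474899 - 2964686)*(-1514698/3 + 537512/7) = -489787*(-8990350/21) = 4403356555450/21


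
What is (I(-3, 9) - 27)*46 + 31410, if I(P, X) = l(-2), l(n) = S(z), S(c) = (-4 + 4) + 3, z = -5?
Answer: 30306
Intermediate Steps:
S(c) = 3 (S(c) = 0 + 3 = 3)
l(n) = 3
I(P, X) = 3
(I(-3, 9) - 27)*46 + 31410 = (3 - 27)*46 + 31410 = -24*46 + 31410 = -1104 + 31410 = 30306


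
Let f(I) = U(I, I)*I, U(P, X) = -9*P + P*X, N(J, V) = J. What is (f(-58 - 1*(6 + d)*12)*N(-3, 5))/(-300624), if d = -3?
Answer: -227527/25052 ≈ -9.0822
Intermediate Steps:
f(I) = I²*(-9 + I) (f(I) = (I*(-9 + I))*I = I²*(-9 + I))
(f(-58 - 1*(6 + d)*12)*N(-3, 5))/(-300624) = (((-58 - 1*(6 - 3)*12)²*(-9 + (-58 - 1*(6 - 3)*12)))*(-3))/(-300624) = (((-58 - 1*3*12)²*(-9 + (-58 - 1*3*12)))*(-3))*(-1/300624) = (((-58 - 3*12)²*(-9 + (-58 - 3*12)))*(-3))*(-1/300624) = (((-58 - 1*36)²*(-9 + (-58 - 1*36)))*(-3))*(-1/300624) = (((-58 - 36)²*(-9 + (-58 - 36)))*(-3))*(-1/300624) = (((-94)²*(-9 - 94))*(-3))*(-1/300624) = ((8836*(-103))*(-3))*(-1/300624) = -910108*(-3)*(-1/300624) = 2730324*(-1/300624) = -227527/25052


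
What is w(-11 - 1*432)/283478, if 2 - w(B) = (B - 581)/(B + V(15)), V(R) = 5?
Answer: -37/31040841 ≈ -1.1920e-6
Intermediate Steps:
w(B) = 2 - (-581 + B)/(5 + B) (w(B) = 2 - (B - 581)/(B + 5) = 2 - (-581 + B)/(5 + B))
w(-11 - 1*432)/283478 = ((591 + (-11 - 1*432))/(5 + (-11 - 1*432)))/283478 = ((591 + (-11 - 432))/(5 + (-11 - 432)))*(1/283478) = ((591 - 443)/(5 - 443))*(1/283478) = (148/(-438))*(1/283478) = -1/438*148*(1/283478) = -74/219*1/283478 = -37/31040841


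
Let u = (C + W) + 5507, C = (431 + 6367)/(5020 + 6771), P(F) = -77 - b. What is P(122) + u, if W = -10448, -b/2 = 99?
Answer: -56825822/11791 ≈ -4819.4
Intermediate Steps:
b = -198 (b = -2*99 = -198)
P(F) = 121 (P(F) = -77 - 1*(-198) = -77 + 198 = 121)
C = 6798/11791 ≈ 0.57654
u = -58252533/11791 (u = (6798/11791 - 10448) + 5507 = -123185570/11791 + 5507 = -58252533/11791 ≈ -4940.4)
P(122) + u = 121 - 58252533/11791 = -56825822/11791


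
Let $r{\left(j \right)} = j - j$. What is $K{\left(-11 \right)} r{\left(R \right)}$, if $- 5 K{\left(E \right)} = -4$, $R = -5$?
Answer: $0$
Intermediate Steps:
$r{\left(j \right)} = 0$
$K{\left(E \right)} = \frac{4}{5}$ ($K{\left(E \right)} = \left(- \frac{1}{5}\right) \left(-4\right) = \frac{4}{5}$)
$K{\left(-11 \right)} r{\left(R \right)} = \frac{4}{5} \cdot 0 = 0$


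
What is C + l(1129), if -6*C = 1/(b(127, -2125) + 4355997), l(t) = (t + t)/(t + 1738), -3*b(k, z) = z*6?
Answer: 59072623489/75004968894 ≈ 0.78758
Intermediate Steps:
b(k, z) = -2*z (b(k, z) = -z*6/3 = -2*z)
l(t) = 2*t/(1738 + t) (l(t) = (2*t)/(1738 + t) = 2*t/(1738 + t))
C = -1/26161482 (C = -1/(6*(-2*(-2125) + 4355997)) = -1/(6*(4250 + 4355997)) = -⅙/4360247 = -⅙*1/4360247 = -1/26161482 ≈ -3.8224e-8)
C + l(1129) = -1/26161482 + 2*1129/(1738 + 1129) = -1/26161482 + 2*1129/2867 = -1/26161482 + 2*1129*(1/2867) = -1/26161482 + 2258/2867 = 59072623489/75004968894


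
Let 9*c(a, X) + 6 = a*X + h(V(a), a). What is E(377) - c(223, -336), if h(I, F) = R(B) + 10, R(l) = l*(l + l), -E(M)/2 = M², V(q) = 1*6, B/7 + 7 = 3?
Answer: -828322/3 ≈ -2.7611e+5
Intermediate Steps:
B = -28 (B = -49 + 7*3 = -49 + 21 = -28)
V(q) = 6
E(M) = -2*M²
R(l) = 2*l² (R(l) = l*(2*l) = 2*l²)
h(I, F) = 1578 (h(I, F) = 2*(-28)² + 10 = 2*784 + 10 = 1568 + 10 = 1578)
c(a, X) = 524/3 + X*a/9 (c(a, X) = -⅔ + (a*X + 1578)/9 = -⅔ + (X*a + 1578)/9 = -⅔ + (1578 + X*a)/9 = -⅔ + (526/3 + X*a/9) = 524/3 + X*a/9)
E(377) - c(223, -336) = -2*377² - (524/3 + (⅑)*(-336)*223) = -2*142129 - (524/3 - 24976/3) = -284258 - 1*(-24452/3) = -284258 + 24452/3 = -828322/3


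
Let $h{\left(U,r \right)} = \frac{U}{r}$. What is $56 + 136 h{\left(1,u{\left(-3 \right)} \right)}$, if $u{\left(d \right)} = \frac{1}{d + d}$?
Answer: $-760$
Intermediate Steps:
$u{\left(d \right)} = \frac{1}{2 d}$
$56 + 136 h{\left(1,u{\left(-3 \right)} \right)} = 56 + 136 \cdot 1 \frac{1}{\frac{1}{2} \frac{1}{-3}} = 56 + 136 \cdot 1 \frac{1}{\frac{1}{2} \left(- \frac{1}{3}\right)} = 56 + 136 \cdot 1 \frac{1}{- \frac{1}{6}} = 56 + 136 \cdot 1 \left(-6\right) = 56 + 136 \left(-6\right) = 56 - 816 = -760$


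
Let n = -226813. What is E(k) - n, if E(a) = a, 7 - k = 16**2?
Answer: 226564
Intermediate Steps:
k = -249 (k = 7 - 1*16**2 = 7 - 1*256 = 7 - 256 = -249)
E(k) - n = -249 - 1*(-226813) = -249 + 226813 = 226564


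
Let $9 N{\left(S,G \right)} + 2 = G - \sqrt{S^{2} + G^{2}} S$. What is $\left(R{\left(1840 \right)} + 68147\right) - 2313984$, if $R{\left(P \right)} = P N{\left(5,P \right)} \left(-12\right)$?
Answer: $- \frac{20265191}{3} + \frac{920000 \sqrt{5417}}{3} \approx 1.5816 \cdot 10^{7}$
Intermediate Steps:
$N{\left(S,G \right)} = - \frac{2}{9} + \frac{G}{9} - \frac{S \sqrt{G^{2} + S^{2}}}{9}$ ($N{\left(S,G \right)} = - \frac{2}{9} + \frac{G - \sqrt{S^{2} + G^{2}} S}{9} = - \frac{2}{9} + \frac{G - \sqrt{G^{2} + S^{2}} S}{9} = - \frac{2}{9} + \frac{G - S \sqrt{G^{2} + S^{2}}}{9} = - \frac{2}{9} + \left(\frac{G}{9} - \frac{S \sqrt{G^{2} + S^{2}}}{9}\right) = - \frac{2}{9} + \frac{G}{9} - \frac{S \sqrt{G^{2} + S^{2}}}{9}$)
$R{\left(P \right)} = - 12 P \left(- \frac{2}{9} - \frac{5 \sqrt{25 + P^{2}}}{9} + \frac{P}{9}\right)$ ($R{\left(P \right)} = P \left(- \frac{2}{9} + \frac{P}{9} - \frac{5 \sqrt{P^{2} + 5^{2}}}{9}\right) \left(-12\right) = P \left(- \frac{2}{9} + \frac{P}{9} - \frac{5 \sqrt{P^{2} + 25}}{9}\right) \left(-12\right) = P \left(- \frac{2}{9} + \frac{P}{9} - \frac{5 \sqrt{25 + P^{2}}}{9}\right) \left(-12\right) = P \left(- \frac{2}{9} - \frac{5 \sqrt{25 + P^{2}}}{9} + \frac{P}{9}\right) \left(-12\right) = - 12 P \left(- \frac{2}{9} - \frac{5 \sqrt{25 + P^{2}}}{9} + \frac{P}{9}\right)$)
$\left(R{\left(1840 \right)} + 68147\right) - 2313984 = \left(\frac{4}{3} \cdot 1840 \left(2 - 1840 + 5 \sqrt{25 + 1840^{2}}\right) + 68147\right) - 2313984 = \left(\frac{4}{3} \cdot 1840 \left(2 - 1840 + 5 \sqrt{25 + 3385600}\right) + 68147\right) - 2313984 = \left(\frac{4}{3} \cdot 1840 \left(2 - 1840 + 5 \sqrt{3385625}\right) + 68147\right) - 2313984 = \left(\frac{4}{3} \cdot 1840 \left(2 - 1840 + 5 \cdot 25 \sqrt{5417}\right) + 68147\right) - 2313984 = \left(\frac{4}{3} \cdot 1840 \left(2 - 1840 + 125 \sqrt{5417}\right) + 68147\right) - 2313984 = \left(\frac{4}{3} \cdot 1840 \left(-1838 + 125 \sqrt{5417}\right) + 68147\right) - 2313984 = \left(\left(- \frac{13527680}{3} + \frac{920000 \sqrt{5417}}{3}\right) + 68147\right) - 2313984 = \left(- \frac{13323239}{3} + \frac{920000 \sqrt{5417}}{3}\right) - 2313984 = - \frac{20265191}{3} + \frac{920000 \sqrt{5417}}{3}$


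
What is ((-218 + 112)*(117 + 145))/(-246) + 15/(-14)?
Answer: 192559/1722 ≈ 111.82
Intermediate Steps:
((-218 + 112)*(117 + 145))/(-246) + 15/(-14) = -106*262*(-1/246) + 15*(-1/14) = -27772*(-1/246) - 15/14 = 13886/123 - 15/14 = 192559/1722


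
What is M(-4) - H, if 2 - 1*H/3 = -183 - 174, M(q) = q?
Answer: -1081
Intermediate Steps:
H = 1077 (H = 6 - 3*(-183 - 174) = 6 - 3*(-357) = 6 + 1071 = 1077)
M(-4) - H = -4 - 1*1077 = -4 - 1077 = -1081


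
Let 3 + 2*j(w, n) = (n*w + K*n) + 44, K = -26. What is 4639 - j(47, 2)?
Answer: 9195/2 ≈ 4597.5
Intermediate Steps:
j(w, n) = 41/2 - 13*n + n*w/2 (j(w, n) = -3/2 + ((n*w - 26*n) + 44)/2 = -3/2 + ((-26*n + n*w) + 44)/2 = -3/2 + (44 - 26*n + n*w)/2 = -3/2 + (22 - 13*n + n*w/2) = 41/2 - 13*n + n*w/2)
4639 - j(47, 2) = 4639 - (41/2 - 13*2 + (1/2)*2*47) = 4639 - (41/2 - 26 + 47) = 4639 - 1*83/2 = 4639 - 83/2 = 9195/2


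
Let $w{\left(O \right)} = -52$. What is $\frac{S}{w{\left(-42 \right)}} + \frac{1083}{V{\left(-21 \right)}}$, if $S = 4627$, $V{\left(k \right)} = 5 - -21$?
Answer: $- \frac{2461}{52} \approx -47.327$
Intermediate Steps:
$V{\left(k \right)} = 26$ ($V{\left(k \right)} = 5 + 21 = 26$)
$\frac{S}{w{\left(-42 \right)}} + \frac{1083}{V{\left(-21 \right)}} = \frac{4627}{-52} + \frac{1083}{26} = 4627 \left(- \frac{1}{52}\right) + 1083 \cdot \frac{1}{26} = - \frac{4627}{52} + \frac{1083}{26} = - \frac{2461}{52}$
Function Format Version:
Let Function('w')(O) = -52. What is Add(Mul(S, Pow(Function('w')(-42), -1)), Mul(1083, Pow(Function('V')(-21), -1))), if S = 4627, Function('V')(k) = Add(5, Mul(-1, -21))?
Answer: Rational(-2461, 52) ≈ -47.327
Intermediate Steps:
Function('V')(k) = 26 (Function('V')(k) = Add(5, 21) = 26)
Add(Mul(S, Pow(Function('w')(-42), -1)), Mul(1083, Pow(Function('V')(-21), -1))) = Add(Mul(4627, Pow(-52, -1)), Mul(1083, Pow(26, -1))) = Add(Mul(4627, Rational(-1, 52)), Mul(1083, Rational(1, 26))) = Add(Rational(-4627, 52), Rational(1083, 26)) = Rational(-2461, 52)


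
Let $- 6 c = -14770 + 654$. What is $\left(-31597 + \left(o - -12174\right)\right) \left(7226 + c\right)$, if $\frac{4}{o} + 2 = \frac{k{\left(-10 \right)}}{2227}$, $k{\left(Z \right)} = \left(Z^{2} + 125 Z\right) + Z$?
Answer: $- \frac{1566825083840}{8421} \approx -1.8606 \cdot 10^{8}$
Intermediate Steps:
$c = \frac{7058}{3}$ ($c = - \frac{-14770 + 654}{6} = \left(- \frac{1}{6}\right) \left(-14116\right) = \frac{7058}{3} \approx 2352.7$)
$k{\left(Z \right)} = Z^{2} + 126 Z$
$o = - \frac{4454}{2807}$ ($o = \frac{4}{-2 + \frac{\left(-10\right) \left(126 - 10\right)}{2227}} = \frac{4}{-2 + \left(-10\right) 116 \cdot \frac{1}{2227}} = \frac{4}{-2 - \frac{1160}{2227}} = \frac{4}{- \frac{5614}{2227}} = 4 \left(- \frac{2227}{5614}\right) = - \frac{4454}{2807} \approx -1.5867$)
$\left(-31597 + \left(o - -12174\right)\right) \left(7226 + c\right) = \left(-31597 - - \frac{34167964}{2807}\right) \left(7226 + \frac{7058}{3}\right) = \left(-31597 + \left(- \frac{4454}{2807} + 12174\right)\right) \frac{28736}{3} = \left(-31597 + \frac{34167964}{2807}\right) \frac{28736}{3} = \left(- \frac{54524815}{2807}\right) \frac{28736}{3} = - \frac{1566825083840}{8421}$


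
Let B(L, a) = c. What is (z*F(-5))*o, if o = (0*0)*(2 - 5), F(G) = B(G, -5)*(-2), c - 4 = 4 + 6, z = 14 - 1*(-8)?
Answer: 0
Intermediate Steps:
z = 22 (z = 14 + 8 = 22)
c = 14 (c = 4 + (4 + 6) = 4 + 10 = 14)
B(L, a) = 14
F(G) = -28 (F(G) = 14*(-2) = -28)
o = 0 (o = 0*(-3) = 0)
(z*F(-5))*o = (22*(-28))*0 = -616*0 = 0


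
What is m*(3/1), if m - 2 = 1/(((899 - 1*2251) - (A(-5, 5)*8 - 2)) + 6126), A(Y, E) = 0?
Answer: 9553/1592 ≈ 6.0006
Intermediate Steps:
m = 9553/4776 (m = 2 + 1/(((899 - 1*2251) - (0*8 - 2)) + 6126) = 2 + 1/(((899 - 2251) - (0 - 2)) + 6126) = 2 + 1/((-1352 - 1*(-2)) + 6126) = 2 + 1/((-1352 + 2) + 6126) = 2 + 1/(-1350 + 6126) = 2 + 1/4776 = 9553/4776 ≈ 2.0002)
m*(3/1) = 9553*(3/1)/4776 = 9553*(3*1)/4776 = (9553/4776)*3 = 9553/1592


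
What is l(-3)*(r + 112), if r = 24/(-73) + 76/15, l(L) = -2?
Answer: -255656/1095 ≈ -233.48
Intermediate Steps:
r = 5188/1095 (r = 24*(-1/73) + 76*(1/15) = -24/73 + 76/15 = 5188/1095 ≈ 4.7379)
l(-3)*(r + 112) = -2*(5188/1095 + 112) = -2*127828/1095 = -255656/1095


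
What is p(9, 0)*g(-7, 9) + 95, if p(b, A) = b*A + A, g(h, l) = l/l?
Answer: 95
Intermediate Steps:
g(h, l) = 1
p(b, A) = A + A*b (p(b, A) = A*b + A = A + A*b)
p(9, 0)*g(-7, 9) + 95 = (0*(1 + 9))*1 + 95 = (0*10)*1 + 95 = 0*1 + 95 = 0 + 95 = 95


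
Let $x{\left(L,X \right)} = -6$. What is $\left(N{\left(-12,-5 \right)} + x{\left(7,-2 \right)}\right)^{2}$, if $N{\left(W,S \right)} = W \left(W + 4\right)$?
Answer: $8100$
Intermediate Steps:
$N{\left(W,S \right)} = W \left(4 + W\right)$
$\left(N{\left(-12,-5 \right)} + x{\left(7,-2 \right)}\right)^{2} = \left(- 12 \left(4 - 12\right) - 6\right)^{2} = \left(\left(-12\right) \left(-8\right) - 6\right)^{2} = \left(96 - 6\right)^{2} = 90^{2} = 8100$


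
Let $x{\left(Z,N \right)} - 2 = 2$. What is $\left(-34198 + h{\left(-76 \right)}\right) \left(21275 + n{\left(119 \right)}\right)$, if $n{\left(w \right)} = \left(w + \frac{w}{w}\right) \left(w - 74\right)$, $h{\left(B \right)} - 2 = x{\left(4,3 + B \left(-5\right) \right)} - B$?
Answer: $-910044300$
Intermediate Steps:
$x{\left(Z,N \right)} = 4$ ($x{\left(Z,N \right)} = 2 + 2 = 4$)
$h{\left(B \right)} = 6 - B$ ($h{\left(B \right)} = 2 - \left(-4 + B\right) = 6 - B$)
$n{\left(w \right)} = \left(1 + w\right) \left(-74 + w\right)$ ($n{\left(w \right)} = \left(w + 1\right) \left(-74 + w\right) = \left(1 + w\right) \left(-74 + w\right)$)
$\left(-34198 + h{\left(-76 \right)}\right) \left(21275 + n{\left(119 \right)}\right) = \left(-34198 + \left(6 - -76\right)\right) \left(21275 - \left(8761 - 14161\right)\right) = \left(-34198 + \left(6 + 76\right)\right) \left(21275 - -5400\right) = \left(-34198 + 82\right) \left(21275 + 5400\right) = \left(-34116\right) 26675 = -910044300$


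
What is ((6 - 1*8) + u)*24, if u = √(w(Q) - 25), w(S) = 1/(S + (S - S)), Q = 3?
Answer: -48 + 8*I*√222 ≈ -48.0 + 119.2*I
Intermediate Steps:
w(S) = 1/S (w(S) = 1/(S + 0) = 1/S)
u = I*√222/3 (u = √(1/3 - 25) = √(⅓ - 25) = √(-74/3) = I*√222/3 ≈ 4.9666*I)
((6 - 1*8) + u)*24 = ((6 - 1*8) + I*√222/3)*24 = ((6 - 8) + I*√222/3)*24 = (-2 + I*√222/3)*24 = -48 + 8*I*√222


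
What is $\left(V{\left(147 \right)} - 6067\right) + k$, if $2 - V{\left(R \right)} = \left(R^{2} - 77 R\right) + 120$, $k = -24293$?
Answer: $-40768$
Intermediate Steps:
$V{\left(R \right)} = -118 - R^{2} + 77 R$ ($V{\left(R \right)} = 2 - \left(\left(R^{2} - 77 R\right) + 120\right) = 2 - \left(120 + R^{2} - 77 R\right) = -118 - R^{2} + 77 R$)
$\left(V{\left(147 \right)} - 6067\right) + k = \left(\left(-118 - 147^{2} + 77 \cdot 147\right) - 6067\right) - 24293 = \left(\left(-118 - 21609 + 11319\right) - 6067\right) - 24293 = \left(-10408 - 6067\right) - 24293 = -16475 - 24293 = -40768$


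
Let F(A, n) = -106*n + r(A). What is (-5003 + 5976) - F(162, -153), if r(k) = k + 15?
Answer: -15422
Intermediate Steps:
r(k) = 15 + k
F(A, n) = 15 + A - 106*n (F(A, n) = -106*n + (15 + A) = 15 + A - 106*n)
(-5003 + 5976) - F(162, -153) = (-5003 + 5976) - (15 + 162 - 106*(-153)) = 973 - (15 + 162 + 16218) = 973 - 1*16395 = 973 - 16395 = -15422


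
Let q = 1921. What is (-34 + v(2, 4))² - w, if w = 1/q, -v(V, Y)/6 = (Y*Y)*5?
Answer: 507520515/1921 ≈ 2.6420e+5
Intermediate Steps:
v(V, Y) = -30*Y² (v(V, Y) = -6*Y*Y*5 = -6*Y²*5 = -30*Y²)
w = 1/1921 ≈ 0.00052056
(-34 + v(2, 4))² - w = (-34 - 30*4²)² - 1*1/1921 = (-34 - 30*16)² - 1/1921 = (-34 - 480)² - 1/1921 = (-514)² - 1/1921 = 264196 - 1/1921 = 507520515/1921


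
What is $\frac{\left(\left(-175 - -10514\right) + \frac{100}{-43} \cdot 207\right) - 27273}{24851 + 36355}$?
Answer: $- \frac{374431}{1315929} \approx -0.28454$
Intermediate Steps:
$\frac{\left(\left(-175 - -10514\right) + \frac{100}{-43} \cdot 207\right) - 27273}{24851 + 36355} = \frac{\left(\left(-175 + 10514\right) + 100 \left(- \frac{1}{43}\right) 207\right) - 27273}{61206} = \left(\left(10339 - \frac{20700}{43}\right) - 27273\right) \frac{1}{61206} = \left(\frac{423877}{43} - 27273\right) \frac{1}{61206} = \left(- \frac{748862}{43}\right) \frac{1}{61206} = - \frac{374431}{1315929}$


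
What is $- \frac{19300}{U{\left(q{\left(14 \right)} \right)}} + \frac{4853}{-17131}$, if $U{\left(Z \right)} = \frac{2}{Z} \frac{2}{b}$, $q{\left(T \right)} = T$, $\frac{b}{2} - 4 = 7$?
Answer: $- \frac{25458383953}{17131} \approx -1.4861 \cdot 10^{6}$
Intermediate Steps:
$b = 22$ ($b = 8 + 2 \cdot 7 = 8 + 14 = 22$)
$U{\left(Z \right)} = \frac{2}{11 Z}$ ($U{\left(Z \right)} = \frac{2}{Z} \frac{2}{22} = \frac{2}{Z} 2 \cdot \frac{1}{22} = \frac{2}{Z} \frac{1}{11} = \frac{2}{11 Z}$)
$- \frac{19300}{U{\left(q{\left(14 \right)} \right)}} + \frac{4853}{-17131} = - \frac{19300}{\frac{2}{11} \cdot \frac{1}{14}} + \frac{4853}{-17131} = - \frac{19300}{\frac{2}{11} \cdot \frac{1}{14}} + 4853 \left(- \frac{1}{17131}\right) = - 19300 \frac{1}{\frac{1}{77}} - \frac{4853}{17131} = \left(-19300\right) 77 - \frac{4853}{17131} = -1486100 - \frac{4853}{17131} = - \frac{25458383953}{17131}$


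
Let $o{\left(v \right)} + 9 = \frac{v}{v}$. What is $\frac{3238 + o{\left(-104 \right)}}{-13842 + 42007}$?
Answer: $\frac{646}{5633} \approx 0.11468$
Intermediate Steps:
$o{\left(v \right)} = -8$ ($o{\left(v \right)} = -9 + \frac{v}{v} = -9 + 1 = -8$)
$\frac{3238 + o{\left(-104 \right)}}{-13842 + 42007} = \frac{3238 - 8}{-13842 + 42007} = \frac{3230}{28165} = 3230 \cdot \frac{1}{28165} = \frac{646}{5633}$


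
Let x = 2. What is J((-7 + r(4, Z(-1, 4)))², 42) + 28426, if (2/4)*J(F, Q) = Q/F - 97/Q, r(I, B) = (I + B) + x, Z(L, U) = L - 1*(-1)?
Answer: 598613/21 ≈ 28505.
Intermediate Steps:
Z(L, U) = 1 + L (Z(L, U) = L + 1 = 1 + L)
r(I, B) = 2 + B + I (r(I, B) = (I + B) + 2 = (B + I) + 2 = 2 + B + I)
J(F, Q) = -194/Q + 2*Q/F (J(F, Q) = 2*(Q/F - 97/Q) = 2*(-97/Q + Q/F) = -194/Q + 2*Q/F)
J((-7 + r(4, Z(-1, 4)))², 42) + 28426 = (-194/42 + 2*42/(-7 + (2 + (1 - 1) + 4))²) + 28426 = (-194*1/42 + 2*42/(-7 + (2 + 0 + 4))²) + 28426 = (-97/21 + 2*42/(-7 + 6)²) + 28426 = (-97/21 + 2*42/(-1)²) + 28426 = (-97/21 + 2*42/1) + 28426 = (-97/21 + 2*42*1) + 28426 = (-97/21 + 84) + 28426 = 1667/21 + 28426 = 598613/21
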